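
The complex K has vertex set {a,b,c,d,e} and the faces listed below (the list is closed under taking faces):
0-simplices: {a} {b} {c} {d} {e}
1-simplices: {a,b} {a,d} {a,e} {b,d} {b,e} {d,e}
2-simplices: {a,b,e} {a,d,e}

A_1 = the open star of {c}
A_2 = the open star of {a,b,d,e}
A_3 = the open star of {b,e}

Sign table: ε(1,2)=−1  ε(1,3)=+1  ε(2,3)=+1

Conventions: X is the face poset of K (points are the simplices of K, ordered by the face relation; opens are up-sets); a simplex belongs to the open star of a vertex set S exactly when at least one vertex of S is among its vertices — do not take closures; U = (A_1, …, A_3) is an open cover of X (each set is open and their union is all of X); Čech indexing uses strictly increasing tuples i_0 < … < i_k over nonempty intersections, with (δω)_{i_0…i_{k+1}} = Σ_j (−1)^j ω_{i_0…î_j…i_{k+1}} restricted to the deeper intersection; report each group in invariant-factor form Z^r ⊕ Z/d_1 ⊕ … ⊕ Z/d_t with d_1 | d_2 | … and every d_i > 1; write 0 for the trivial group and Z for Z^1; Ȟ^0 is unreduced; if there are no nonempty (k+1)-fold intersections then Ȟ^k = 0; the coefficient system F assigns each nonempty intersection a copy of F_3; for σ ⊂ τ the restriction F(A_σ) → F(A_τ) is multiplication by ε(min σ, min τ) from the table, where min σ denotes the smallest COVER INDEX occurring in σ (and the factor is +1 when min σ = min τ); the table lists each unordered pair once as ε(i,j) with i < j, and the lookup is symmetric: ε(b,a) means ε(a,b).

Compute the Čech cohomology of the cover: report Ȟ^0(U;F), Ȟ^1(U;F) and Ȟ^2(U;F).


nerve simplices:
  A1={{c}} A2={{a},{b},{d},{e},{a,b},{a,d},{a,e},{b,d},{b,e},{d,e},{a,b,e},{a,d,e}} A3={{b},{e},{a,b},{a,e},{b,d},{b,e},{d,e},{a,b,e},{a,d,e}}
  A23={{b},{e},{a,b},{a,e},{b,d},{b,e},{d,e},{a,b,e},{a,d,e}}
C dims 3,1; δ0: rk_F3 1
degree 0: 3−1−0 = 2 → Ȟ^0 ≅ Z/3 ⊕ Z/3
degree 1: 1−0−1 = 0 → Ȟ^1 ≅ 0
degree 2: 0−0−0 = 0 → Ȟ^2 ≅ 0

Ȟ^0(U;F) ≅ Z/3 ⊕ Z/3,  Ȟ^1(U;F) ≅ 0,  Ȟ^2(U;F) ≅ 0


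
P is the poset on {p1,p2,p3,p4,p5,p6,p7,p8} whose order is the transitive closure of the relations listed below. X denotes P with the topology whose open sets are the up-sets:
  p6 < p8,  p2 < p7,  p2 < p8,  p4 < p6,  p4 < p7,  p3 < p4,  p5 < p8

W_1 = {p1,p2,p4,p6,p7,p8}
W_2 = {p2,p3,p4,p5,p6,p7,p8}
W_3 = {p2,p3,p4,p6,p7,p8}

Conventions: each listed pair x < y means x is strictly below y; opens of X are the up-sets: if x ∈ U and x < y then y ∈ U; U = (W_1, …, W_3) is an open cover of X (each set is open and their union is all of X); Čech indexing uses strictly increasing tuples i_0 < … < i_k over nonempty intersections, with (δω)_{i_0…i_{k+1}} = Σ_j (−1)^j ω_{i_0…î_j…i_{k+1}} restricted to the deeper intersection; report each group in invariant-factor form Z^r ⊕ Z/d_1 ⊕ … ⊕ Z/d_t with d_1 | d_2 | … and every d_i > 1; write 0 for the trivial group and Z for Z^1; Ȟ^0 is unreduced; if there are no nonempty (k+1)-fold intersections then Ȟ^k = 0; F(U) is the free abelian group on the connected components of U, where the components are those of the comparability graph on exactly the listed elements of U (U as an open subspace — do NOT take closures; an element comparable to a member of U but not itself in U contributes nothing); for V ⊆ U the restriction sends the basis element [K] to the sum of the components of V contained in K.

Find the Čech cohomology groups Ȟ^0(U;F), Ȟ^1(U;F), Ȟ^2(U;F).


Ȟ^0 ≅ Z^2, Ȟ^1 ≅ 0, Ȟ^2 ≅ 0

nerve of the cover:
  W12={p2,p4,p6,p7,p8} W13={p2,p4,p6,p7,p8} W23={p2,p3,p4,p6,p7,p8}
  W123={p2,p4,p6,p7,p8}
components per intersection:
  W1: {p1} {p2,p4,p6,p7,p8}
  W2: {p2,p3,p4,p5,p6,p7,p8}
  W3: {p2,p3,p4,p6,p7,p8}
  W12: {p2,p4,p6,p7,p8}
  W13: {p2,p4,p6,p7,p8}
  W23: {p2,p3,p4,p6,p7,p8}
  W123: {p2,p4,p6,p7,p8}
C dims 4,3,1; δ0: rk 2, SNF 1^2; δ1: rk 1, SNF 1^1
Ȟ^0 = (4 − 2) − 0 = 2, so Ȟ^0 ≅ Z^2
Ȟ^1 = (3 − 1) − 2 = 0, so Ȟ^1 ≅ 0
Ȟ^2 = (1 − 0) − 1 = 0, so Ȟ^2 ≅ 0


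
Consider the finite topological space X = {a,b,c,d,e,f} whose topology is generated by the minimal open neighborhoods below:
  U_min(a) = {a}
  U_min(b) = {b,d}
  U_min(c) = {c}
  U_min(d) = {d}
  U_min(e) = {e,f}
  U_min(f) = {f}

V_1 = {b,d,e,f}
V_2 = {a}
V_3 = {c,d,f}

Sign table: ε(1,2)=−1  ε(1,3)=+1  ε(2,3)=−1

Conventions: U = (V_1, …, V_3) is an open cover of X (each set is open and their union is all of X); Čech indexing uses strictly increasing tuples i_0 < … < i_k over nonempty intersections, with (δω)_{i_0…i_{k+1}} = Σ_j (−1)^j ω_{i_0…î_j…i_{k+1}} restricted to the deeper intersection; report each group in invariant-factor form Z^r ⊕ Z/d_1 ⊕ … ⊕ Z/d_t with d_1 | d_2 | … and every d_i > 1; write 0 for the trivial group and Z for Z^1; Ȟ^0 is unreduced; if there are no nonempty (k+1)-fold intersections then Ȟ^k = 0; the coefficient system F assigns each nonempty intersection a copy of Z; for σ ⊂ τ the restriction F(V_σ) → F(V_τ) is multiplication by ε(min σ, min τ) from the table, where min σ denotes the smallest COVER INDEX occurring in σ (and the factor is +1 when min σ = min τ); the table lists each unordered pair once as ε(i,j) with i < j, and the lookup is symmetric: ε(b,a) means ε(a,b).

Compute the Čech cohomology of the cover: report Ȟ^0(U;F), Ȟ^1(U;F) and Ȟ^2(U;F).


cover nerve:
  V13={d,f}
C dims 3,1; δ0: rk 1, SNF 1^1
Ȟ^0: (3−1)−0=2 ⇒ Z^2
Ȟ^1: (1−0)−1=0 ⇒ 0
Ȟ^2: (0−0)−0=0 ⇒ 0

Ȟ^0 ≅ Z^2; Ȟ^1 ≅ 0; Ȟ^2 ≅ 0


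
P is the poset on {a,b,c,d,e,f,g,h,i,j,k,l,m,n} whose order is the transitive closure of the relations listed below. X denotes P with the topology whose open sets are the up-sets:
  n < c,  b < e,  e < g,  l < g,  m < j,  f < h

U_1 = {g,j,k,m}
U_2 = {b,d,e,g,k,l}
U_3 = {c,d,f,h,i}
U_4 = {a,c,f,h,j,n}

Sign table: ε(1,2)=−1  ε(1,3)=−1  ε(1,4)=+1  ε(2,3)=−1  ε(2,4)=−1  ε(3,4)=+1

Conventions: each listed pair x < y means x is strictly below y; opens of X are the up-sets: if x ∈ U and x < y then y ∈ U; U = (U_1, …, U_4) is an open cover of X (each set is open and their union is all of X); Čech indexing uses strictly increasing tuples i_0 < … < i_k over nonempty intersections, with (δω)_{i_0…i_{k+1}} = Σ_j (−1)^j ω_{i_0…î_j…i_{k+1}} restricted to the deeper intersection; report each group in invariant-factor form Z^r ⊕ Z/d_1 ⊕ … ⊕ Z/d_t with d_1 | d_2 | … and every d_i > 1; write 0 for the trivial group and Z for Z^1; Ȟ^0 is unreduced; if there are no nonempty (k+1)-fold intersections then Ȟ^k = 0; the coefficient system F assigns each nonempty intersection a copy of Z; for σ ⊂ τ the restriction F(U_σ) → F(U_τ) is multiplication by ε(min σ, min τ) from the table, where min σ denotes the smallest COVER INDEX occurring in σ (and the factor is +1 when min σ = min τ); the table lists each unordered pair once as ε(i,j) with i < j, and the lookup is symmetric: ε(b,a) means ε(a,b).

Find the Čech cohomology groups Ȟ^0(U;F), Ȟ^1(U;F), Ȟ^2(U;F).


nonempty intersections:
  U12={g,k} U14={j} U23={d} U34={c,f,h}
C dims 4,4; δ0: rk 3, SNF 1^3
Ȟ^0: (4−3)−0=1 ⇒ Z
Ȟ^1: (4−0)−3=1 ⇒ Z
Ȟ^2: (0−0)−0=0 ⇒ 0

Ȟ^0(U;F) ≅ Z, Ȟ^1(U;F) ≅ Z and Ȟ^2(U;F) ≅ 0


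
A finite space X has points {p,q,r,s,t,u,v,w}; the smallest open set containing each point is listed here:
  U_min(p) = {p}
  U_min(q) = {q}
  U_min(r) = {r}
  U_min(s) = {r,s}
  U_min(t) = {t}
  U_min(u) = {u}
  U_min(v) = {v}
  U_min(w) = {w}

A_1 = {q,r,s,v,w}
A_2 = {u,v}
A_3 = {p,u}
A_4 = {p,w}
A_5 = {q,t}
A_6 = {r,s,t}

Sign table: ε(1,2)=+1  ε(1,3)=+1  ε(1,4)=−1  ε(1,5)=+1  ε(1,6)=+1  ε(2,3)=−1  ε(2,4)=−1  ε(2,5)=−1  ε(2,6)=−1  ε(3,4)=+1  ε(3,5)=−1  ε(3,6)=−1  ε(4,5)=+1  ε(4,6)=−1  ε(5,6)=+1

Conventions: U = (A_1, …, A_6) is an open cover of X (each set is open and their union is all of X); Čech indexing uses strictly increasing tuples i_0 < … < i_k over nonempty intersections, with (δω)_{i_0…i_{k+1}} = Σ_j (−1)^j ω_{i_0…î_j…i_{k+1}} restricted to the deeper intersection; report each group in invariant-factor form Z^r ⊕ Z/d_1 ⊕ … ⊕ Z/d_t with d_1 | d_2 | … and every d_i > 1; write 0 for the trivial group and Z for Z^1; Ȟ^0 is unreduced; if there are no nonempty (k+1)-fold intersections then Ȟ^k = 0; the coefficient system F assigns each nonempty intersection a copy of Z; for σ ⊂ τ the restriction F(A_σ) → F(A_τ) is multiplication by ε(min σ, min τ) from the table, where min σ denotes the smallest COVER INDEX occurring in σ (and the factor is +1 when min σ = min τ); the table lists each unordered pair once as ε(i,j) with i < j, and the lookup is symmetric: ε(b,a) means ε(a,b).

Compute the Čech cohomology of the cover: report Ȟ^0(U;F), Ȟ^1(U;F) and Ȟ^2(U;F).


nonempty intersections:
  A12={v} A14={w} A15={q} A16={r,s} A23={u} A34={p} A56={t}
C dims 6,7; δ0: rk 5, SNF 1^5
Ȟ^0: (6−5)−0=1 ⇒ Z
Ȟ^1: (7−0)−5=2 ⇒ Z^2
Ȟ^2: (0−0)−0=0 ⇒ 0

Ȟ^0(U;F) ≅ Z,  Ȟ^1(U;F) ≅ Z^2,  Ȟ^2(U;F) ≅ 0


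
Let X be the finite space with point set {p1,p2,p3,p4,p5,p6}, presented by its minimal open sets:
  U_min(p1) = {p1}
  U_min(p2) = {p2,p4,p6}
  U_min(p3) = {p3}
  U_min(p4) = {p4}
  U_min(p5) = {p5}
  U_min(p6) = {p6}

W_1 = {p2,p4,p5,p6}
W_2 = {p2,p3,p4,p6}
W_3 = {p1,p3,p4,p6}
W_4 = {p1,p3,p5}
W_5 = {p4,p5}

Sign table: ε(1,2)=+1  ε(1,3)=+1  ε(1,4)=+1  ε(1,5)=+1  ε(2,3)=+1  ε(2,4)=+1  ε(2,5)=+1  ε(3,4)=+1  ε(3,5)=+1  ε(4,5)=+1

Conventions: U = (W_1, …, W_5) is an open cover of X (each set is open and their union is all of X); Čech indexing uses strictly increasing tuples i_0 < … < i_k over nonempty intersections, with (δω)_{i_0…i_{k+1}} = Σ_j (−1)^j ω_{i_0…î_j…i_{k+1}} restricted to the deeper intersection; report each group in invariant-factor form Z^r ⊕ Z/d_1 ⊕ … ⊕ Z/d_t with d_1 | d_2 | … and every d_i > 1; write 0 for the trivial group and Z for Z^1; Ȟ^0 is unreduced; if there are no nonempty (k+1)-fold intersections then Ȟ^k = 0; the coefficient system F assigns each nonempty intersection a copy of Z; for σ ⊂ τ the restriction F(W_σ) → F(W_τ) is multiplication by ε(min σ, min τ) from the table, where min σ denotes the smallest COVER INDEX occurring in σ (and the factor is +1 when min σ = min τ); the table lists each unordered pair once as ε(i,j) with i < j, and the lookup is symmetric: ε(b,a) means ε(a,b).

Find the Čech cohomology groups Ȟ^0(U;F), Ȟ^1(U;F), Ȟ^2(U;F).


Ȟ^0(U;F) ≅ Z; Ȟ^1(U;F) ≅ Z; Ȟ^2(U;F) ≅ 0

nonempty intersections:
  W12={p2,p4,p6} W13={p4,p6} W14={p5} W15={p4,p5} W23={p3,p4,p6} W24={p3} W25={p4} W34={p1,p3} W35={p4} W45={p5}
  W123={p4,p6} W125={p4} W135={p4} W145={p5} W234={p3} W235={p4}
  W1235={p4}
C dims 5,10,6,1; δ0: rk 4, SNF 1^4; δ1: rk 5, SNF 1^5; δ2: rk 1, SNF 1^1
Ȟ^0: (5−4)−0=1 ⇒ Z
Ȟ^1: (10−5)−4=1 ⇒ Z
Ȟ^2: (6−1)−5=0 ⇒ 0


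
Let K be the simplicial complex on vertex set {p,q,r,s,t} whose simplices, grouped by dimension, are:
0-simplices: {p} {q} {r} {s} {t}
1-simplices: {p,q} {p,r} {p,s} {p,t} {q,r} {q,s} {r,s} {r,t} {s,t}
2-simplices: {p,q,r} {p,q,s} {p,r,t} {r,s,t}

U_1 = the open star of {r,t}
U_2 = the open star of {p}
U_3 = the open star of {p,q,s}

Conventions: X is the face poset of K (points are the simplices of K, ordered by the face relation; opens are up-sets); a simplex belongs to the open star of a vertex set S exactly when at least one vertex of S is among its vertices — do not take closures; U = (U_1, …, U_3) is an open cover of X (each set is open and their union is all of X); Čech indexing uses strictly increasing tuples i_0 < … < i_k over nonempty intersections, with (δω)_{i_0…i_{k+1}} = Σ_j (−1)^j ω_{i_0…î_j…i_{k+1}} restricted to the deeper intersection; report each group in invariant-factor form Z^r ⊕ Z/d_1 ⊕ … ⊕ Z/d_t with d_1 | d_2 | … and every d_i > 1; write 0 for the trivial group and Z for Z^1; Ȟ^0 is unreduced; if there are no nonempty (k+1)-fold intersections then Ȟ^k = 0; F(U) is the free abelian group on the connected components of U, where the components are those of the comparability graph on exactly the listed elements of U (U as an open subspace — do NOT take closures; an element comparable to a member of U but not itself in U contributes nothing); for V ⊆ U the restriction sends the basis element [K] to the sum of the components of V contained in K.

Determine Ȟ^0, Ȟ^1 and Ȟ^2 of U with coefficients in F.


Ȟ^0 = Z, Ȟ^1 = Z and Ȟ^2 = 0

nonempty intersections:
  U1={{r},{t},{p,r},{p,t},{q,r},{r,s},{r,t},{s,t},{p,q,r},{p,r,t},{r,s,t}} U2={{p},{p,q},{p,r},{p,s},{p,t},{p,q,r},{p,q,s},{p,r,t}} U3={{p},{q},{s},{p,q},{p,r},{p,s},{p,t},{q,r},{q,s},{r,s},{s,t},{p,q,r},{p,q,s},{p,r,t},{r,s,t}}
  U12={{p,r},{p,t},{p,q,r},{p,r,t}} U13={{p,r},{p,t},{q,r},{r,s},{s,t},{p,q,r},{p,r,t},{r,s,t}} U23={{p},{p,q},{p,r},{p,s},{p,t},{p,q,r},{p,q,s},{p,r,t}}
  U123={{p,r},{p,t},{p,q,r},{p,r,t}}
components per intersection:
  U1: {{r},{t},{p,r},{p,t},{q,r},{r,s},{r,t},{s,t},{p,q,r},{p,r,t},{r,s,t}}
  U2: {{p},{p,q},{p,r},{p,s},{p,t},{p,q,r},{p,q,s},{p,r,t}}
  U3: {{p},{q},{s},{p,q},{p,r},{p,s},{p,t},{q,r},{q,s},{r,s},{s,t},{p,q,r},{p,q,s},{p,r,t},{r,s,t}}
  U12: {{p,r},{p,t},{p,q,r},{p,r,t}}
  U13: {{p,r},{p,t},{q,r},{p,q,r},{p,r,t}} {{r,s},{s,t},{r,s,t}}
  U23: {{p},{p,q},{p,r},{p,s},{p,t},{p,q,r},{p,q,s},{p,r,t}}
  U123: {{p,r},{p,t},{p,q,r},{p,r,t}}
C dims 3,4,1; δ0: rk 2, SNF 1^2; δ1: rk 1, SNF 1^1
Ȟ^0: (3−2)−0=1 ⇒ Z
Ȟ^1: (4−1)−2=1 ⇒ Z
Ȟ^2: (1−0)−1=0 ⇒ 0


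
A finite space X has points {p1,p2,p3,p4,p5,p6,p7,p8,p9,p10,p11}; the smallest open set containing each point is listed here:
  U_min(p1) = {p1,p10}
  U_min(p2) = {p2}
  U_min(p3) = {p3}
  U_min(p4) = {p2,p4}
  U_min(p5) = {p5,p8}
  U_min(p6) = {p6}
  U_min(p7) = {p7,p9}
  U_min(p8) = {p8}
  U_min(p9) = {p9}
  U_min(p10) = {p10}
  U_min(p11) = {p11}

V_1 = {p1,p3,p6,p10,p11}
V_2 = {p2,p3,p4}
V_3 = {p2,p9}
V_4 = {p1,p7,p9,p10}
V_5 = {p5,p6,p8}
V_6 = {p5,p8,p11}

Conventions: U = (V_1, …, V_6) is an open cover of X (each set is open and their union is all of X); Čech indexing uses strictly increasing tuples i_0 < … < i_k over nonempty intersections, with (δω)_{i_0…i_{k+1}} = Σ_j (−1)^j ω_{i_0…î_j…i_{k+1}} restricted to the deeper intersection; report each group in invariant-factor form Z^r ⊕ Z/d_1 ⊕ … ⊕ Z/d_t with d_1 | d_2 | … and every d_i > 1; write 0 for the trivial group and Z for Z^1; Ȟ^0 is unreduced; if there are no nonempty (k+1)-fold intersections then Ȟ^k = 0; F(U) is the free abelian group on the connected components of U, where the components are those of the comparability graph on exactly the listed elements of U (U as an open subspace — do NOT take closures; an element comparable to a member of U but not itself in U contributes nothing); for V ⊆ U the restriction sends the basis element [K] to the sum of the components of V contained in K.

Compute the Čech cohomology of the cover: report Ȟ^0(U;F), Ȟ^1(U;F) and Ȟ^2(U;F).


Ȟ^0 = Z^7,  Ȟ^1 = 0,  Ȟ^2 = 0

cover nerve:
  V12={p3} V14={p1,p10} V15={p6} V16={p11} V23={p2} V34={p9} V56={p5,p8}
components per intersection:
  V1: {p1,p10} {p3} {p6} {p11}
  V2: {p2,p4} {p3}
  V3: {p2} {p9}
  V4: {p1,p10} {p7,p9}
  V5: {p5,p8} {p6}
  V6: {p5,p8} {p11}
  V12: {p3}
  V14: {p1,p10}
  V15: {p6}
  V16: {p11}
  V23: {p2}
  V34: {p9}
  V56: {p5,p8}
C dims 14,7; δ0: rk 7, SNF 1^7
Ȟ^0: (14−7)−0=7 ⇒ Z^7
Ȟ^1: (7−0)−7=0 ⇒ 0
Ȟ^2: (0−0)−0=0 ⇒ 0


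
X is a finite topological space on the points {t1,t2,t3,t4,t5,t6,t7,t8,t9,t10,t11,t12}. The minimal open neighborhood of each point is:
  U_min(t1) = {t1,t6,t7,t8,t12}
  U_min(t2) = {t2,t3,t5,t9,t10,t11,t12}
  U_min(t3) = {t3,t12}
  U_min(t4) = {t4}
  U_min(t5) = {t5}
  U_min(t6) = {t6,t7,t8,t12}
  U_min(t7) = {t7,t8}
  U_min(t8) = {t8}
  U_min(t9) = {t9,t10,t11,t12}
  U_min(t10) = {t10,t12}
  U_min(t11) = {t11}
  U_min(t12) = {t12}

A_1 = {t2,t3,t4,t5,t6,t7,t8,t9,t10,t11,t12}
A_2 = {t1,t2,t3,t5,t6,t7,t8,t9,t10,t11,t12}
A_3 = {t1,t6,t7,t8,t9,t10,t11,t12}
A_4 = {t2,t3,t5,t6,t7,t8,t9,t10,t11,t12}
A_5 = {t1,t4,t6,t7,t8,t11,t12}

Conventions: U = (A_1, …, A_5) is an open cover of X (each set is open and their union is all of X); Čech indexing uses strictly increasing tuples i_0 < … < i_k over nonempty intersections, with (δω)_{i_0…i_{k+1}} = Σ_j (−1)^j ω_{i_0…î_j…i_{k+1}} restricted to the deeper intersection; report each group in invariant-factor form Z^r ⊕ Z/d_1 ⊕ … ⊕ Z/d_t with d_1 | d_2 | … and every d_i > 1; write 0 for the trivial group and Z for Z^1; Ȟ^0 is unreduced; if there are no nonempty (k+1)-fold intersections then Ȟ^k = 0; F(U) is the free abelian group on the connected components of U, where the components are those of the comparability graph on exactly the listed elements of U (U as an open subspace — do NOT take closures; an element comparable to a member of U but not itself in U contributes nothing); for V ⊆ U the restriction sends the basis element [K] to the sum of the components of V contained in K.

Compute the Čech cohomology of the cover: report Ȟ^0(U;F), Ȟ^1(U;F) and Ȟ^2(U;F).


Ȟ^0 = Z^2, Ȟ^1 = 0 and Ȟ^2 = 0

cover nerve:
  A12={t2,t3,t5,t6,t7,t8,t9,t10,t11,t12} A13={t6,t7,t8,t9,t10,t11,t12} A14={t2,t3,t5,t6,t7,t8,t9,t10,t11,t12} A15={t4,t6,t7,t8,t11,t12} A23={t1,t6,t7,t8,t9,t10,t11,t12} A24={t2,t3,t5,t6,t7,t8,t9,t10,t11,t12} A25={t1,t6,t7,t8,t11,t12} A34={t6,t7,t8,t9,t10,t11,t12} A35={t1,t6,t7,t8,t11,t12} A45={t6,t7,t8,t11,t12}
  A123={t6,t7,t8,t9,t10,t11,t12} A124={t2,t3,t5,t6,t7,t8,t9,t10,t11,t12} A125={t6,t7,t8,t11,t12} A134={t6,t7,t8,t9,t10,t11,t12} A135={t6,t7,t8,t11,t12} A145={t6,t7,t8,t11,t12} A234={t6,t7,t8,t9,t10,t11,t12} A235={t1,t6,t7,t8,t11,t12} A245={t6,t7,t8,t11,t12} A345={t6,t7,t8,t11,t12}
  A1234={t6,t7,t8,t9,t10,t11,t12} A1235={t6,t7,t8,t11,t12} A1245={t6,t7,t8,t11,t12} A1345={t6,t7,t8,t11,t12} A2345={t6,t7,t8,t11,t12}
  A12345={t6,t7,t8,t11,t12}
components per intersection:
  A1: {t2,t3,t5,t6,t7,t8,t9,t10,t11,t12} {t4}
  A2: {t1,t2,t3,t5,t6,t7,t8,t9,t10,t11,t12}
  A3: {t1,t6,t7,t8,t9,t10,t11,t12}
  A4: {t2,t3,t5,t6,t7,t8,t9,t10,t11,t12}
  A5: {t1,t6,t7,t8,t12} {t4} {t11}
  A12: {t2,t3,t5,t6,t7,t8,t9,t10,t11,t12}
  A13: {t6,t7,t8,t9,t10,t11,t12}
  A14: {t2,t3,t5,t6,t7,t8,t9,t10,t11,t12}
  A15: {t4} {t6,t7,t8,t12} {t11}
  A23: {t1,t6,t7,t8,t9,t10,t11,t12}
  A24: {t2,t3,t5,t6,t7,t8,t9,t10,t11,t12}
  A25: {t1,t6,t7,t8,t12} {t11}
  A34: {t6,t7,t8,t9,t10,t11,t12}
  A35: {t1,t6,t7,t8,t12} {t11}
  A45: {t6,t7,t8,t12} {t11}
  A123: {t6,t7,t8,t9,t10,t11,t12}
  A124: {t2,t3,t5,t6,t7,t8,t9,t10,t11,t12}
  A125: {t6,t7,t8,t12} {t11}
  A134: {t6,t7,t8,t9,t10,t11,t12}
  A135: {t6,t7,t8,t12} {t11}
  A145: {t6,t7,t8,t12} {t11}
  A234: {t6,t7,t8,t9,t10,t11,t12}
  A235: {t1,t6,t7,t8,t12} {t11}
  A245: {t6,t7,t8,t12} {t11}
  A345: {t6,t7,t8,t12} {t11}
  A1234: {t6,t7,t8,t9,t10,t11,t12}
  A1235: {t6,t7,t8,t12} {t11}
  A1245: {t6,t7,t8,t12} {t11}
  A1345: {t6,t7,t8,t12} {t11}
  A2345: {t6,t7,t8,t12} {t11}
  A12345: {t6,t7,t8,t12} {t11}
C dims 8,15,16,9; δ0: rk 6, SNF 1^6; δ1: rk 9, SNF 1^9; δ2: rk 7, SNF 1^7
Ȟ^0: (8−6)−0=2 ⇒ Z^2
Ȟ^1: (15−9)−6=0 ⇒ 0
Ȟ^2: (16−7)−9=0 ⇒ 0


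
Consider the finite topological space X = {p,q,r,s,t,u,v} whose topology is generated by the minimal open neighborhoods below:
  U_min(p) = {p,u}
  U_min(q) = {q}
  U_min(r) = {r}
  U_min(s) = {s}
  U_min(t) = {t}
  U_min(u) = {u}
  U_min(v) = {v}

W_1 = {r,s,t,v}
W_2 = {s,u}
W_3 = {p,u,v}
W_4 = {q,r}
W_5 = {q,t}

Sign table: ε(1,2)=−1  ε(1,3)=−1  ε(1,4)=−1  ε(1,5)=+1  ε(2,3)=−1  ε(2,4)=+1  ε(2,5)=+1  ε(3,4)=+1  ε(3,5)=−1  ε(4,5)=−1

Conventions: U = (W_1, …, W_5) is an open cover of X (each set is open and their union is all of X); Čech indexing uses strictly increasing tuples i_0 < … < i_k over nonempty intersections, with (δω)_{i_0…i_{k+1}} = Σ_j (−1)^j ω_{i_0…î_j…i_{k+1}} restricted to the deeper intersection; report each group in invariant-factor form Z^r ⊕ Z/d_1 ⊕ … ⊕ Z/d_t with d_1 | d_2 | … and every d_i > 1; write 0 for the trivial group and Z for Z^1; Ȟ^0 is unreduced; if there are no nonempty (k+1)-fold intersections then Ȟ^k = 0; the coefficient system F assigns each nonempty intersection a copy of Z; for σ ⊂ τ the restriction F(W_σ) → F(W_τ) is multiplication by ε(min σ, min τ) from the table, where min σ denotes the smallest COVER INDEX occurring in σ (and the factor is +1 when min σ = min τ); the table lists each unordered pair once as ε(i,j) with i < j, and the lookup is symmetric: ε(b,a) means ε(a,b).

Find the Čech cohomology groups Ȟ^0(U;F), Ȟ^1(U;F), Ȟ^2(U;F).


nerve of the cover:
  W12={s} W13={v} W14={r} W15={t} W23={u} W45={q}
C dims 5,6; δ0: rk 5, SNF 1^4·2
Ȟ^0 = (5 − 5) − 0 = 0, so Ȟ^0 ≅ 0
Ȟ^1 = (6 − 0) − 5 = 1 plus torsion [2], so Ȟ^1 ≅ Z ⊕ Z/2
Ȟ^2 = (0 − 0) − 0 = 0, so Ȟ^2 ≅ 0

Ȟ^0(U;F) ≅ 0, Ȟ^1(U;F) ≅ Z ⊕ Z/2 and Ȟ^2(U;F) ≅ 0


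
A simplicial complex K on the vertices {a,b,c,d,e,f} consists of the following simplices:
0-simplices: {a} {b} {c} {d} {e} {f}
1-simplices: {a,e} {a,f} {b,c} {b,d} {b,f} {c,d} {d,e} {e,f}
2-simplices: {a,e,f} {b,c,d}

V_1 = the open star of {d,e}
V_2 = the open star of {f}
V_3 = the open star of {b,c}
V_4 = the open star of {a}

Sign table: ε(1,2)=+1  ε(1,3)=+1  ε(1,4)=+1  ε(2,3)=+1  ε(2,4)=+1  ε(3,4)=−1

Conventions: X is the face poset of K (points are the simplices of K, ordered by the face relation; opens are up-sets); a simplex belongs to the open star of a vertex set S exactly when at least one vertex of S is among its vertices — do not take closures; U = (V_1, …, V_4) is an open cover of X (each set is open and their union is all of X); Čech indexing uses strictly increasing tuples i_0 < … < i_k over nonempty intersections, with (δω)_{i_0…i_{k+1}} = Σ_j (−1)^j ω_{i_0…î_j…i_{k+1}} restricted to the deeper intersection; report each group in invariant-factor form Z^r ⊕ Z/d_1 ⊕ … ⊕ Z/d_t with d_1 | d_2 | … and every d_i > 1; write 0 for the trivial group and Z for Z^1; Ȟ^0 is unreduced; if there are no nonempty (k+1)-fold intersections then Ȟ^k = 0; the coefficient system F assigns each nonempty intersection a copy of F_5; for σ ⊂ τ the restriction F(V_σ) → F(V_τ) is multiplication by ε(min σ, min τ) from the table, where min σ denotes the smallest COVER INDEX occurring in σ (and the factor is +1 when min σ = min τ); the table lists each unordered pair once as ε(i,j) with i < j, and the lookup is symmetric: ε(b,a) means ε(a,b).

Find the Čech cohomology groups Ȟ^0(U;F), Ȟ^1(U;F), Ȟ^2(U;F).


nerve simplices:
  V1={{d},{e},{a,e},{b,d},{c,d},{d,e},{e,f},{a,e,f},{b,c,d}} V2={{f},{a,f},{b,f},{e,f},{a,e,f}} V3={{b},{c},{b,c},{b,d},{b,f},{c,d},{b,c,d}} V4={{a},{a,e},{a,f},{a,e,f}}
  V12={{e,f},{a,e,f}} V13={{b,d},{c,d},{b,c,d}} V14={{a,e},{a,e,f}} V23={{b,f}} V24={{a,f},{a,e,f}}
  V124={{a,e,f}}
C dims 4,5,1; δ0: rk_F5 3; δ1: rk_F5 1
degree 0: 4−3−0 = 1 → Ȟ^0 ≅ Z/5
degree 1: 5−1−3 = 1 → Ȟ^1 ≅ Z/5
degree 2: 1−0−1 = 0 → Ȟ^2 ≅ 0

Ȟ^0 ≅ Z/5; Ȟ^1 ≅ Z/5; Ȟ^2 ≅ 0


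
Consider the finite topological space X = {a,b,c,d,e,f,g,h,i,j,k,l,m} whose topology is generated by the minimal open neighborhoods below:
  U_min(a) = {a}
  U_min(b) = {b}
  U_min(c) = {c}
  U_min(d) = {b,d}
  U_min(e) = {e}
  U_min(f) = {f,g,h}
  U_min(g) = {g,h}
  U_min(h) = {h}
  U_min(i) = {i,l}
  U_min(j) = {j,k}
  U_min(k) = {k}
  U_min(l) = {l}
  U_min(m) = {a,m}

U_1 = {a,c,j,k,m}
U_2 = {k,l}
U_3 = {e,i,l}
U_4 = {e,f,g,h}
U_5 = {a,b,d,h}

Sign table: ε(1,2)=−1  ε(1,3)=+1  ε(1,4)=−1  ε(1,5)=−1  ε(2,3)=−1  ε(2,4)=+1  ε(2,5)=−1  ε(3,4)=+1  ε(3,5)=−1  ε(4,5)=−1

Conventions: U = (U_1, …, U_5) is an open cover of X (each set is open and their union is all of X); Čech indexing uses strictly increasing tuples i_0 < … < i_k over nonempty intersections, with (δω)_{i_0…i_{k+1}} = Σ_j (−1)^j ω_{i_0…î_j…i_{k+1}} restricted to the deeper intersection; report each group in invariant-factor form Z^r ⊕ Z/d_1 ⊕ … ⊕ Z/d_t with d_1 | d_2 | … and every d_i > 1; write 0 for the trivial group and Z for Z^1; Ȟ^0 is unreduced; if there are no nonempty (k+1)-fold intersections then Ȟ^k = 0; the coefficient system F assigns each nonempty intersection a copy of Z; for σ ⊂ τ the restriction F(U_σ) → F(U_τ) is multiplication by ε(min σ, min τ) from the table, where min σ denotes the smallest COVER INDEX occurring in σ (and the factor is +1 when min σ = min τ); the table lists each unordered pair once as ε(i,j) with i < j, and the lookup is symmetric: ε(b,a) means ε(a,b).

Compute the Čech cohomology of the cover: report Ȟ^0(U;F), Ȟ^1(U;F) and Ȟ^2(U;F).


Ȟ^0 ≅ Z, Ȟ^1 ≅ Z, Ȟ^2 ≅ 0

nonempty intersections:
  U12={k} U15={a} U23={l} U34={e} U45={h}
C dims 5,5; δ0: rk 4, SNF 1^4
Ȟ^0: (5−4)−0=1 ⇒ Z
Ȟ^1: (5−0)−4=1 ⇒ Z
Ȟ^2: (0−0)−0=0 ⇒ 0


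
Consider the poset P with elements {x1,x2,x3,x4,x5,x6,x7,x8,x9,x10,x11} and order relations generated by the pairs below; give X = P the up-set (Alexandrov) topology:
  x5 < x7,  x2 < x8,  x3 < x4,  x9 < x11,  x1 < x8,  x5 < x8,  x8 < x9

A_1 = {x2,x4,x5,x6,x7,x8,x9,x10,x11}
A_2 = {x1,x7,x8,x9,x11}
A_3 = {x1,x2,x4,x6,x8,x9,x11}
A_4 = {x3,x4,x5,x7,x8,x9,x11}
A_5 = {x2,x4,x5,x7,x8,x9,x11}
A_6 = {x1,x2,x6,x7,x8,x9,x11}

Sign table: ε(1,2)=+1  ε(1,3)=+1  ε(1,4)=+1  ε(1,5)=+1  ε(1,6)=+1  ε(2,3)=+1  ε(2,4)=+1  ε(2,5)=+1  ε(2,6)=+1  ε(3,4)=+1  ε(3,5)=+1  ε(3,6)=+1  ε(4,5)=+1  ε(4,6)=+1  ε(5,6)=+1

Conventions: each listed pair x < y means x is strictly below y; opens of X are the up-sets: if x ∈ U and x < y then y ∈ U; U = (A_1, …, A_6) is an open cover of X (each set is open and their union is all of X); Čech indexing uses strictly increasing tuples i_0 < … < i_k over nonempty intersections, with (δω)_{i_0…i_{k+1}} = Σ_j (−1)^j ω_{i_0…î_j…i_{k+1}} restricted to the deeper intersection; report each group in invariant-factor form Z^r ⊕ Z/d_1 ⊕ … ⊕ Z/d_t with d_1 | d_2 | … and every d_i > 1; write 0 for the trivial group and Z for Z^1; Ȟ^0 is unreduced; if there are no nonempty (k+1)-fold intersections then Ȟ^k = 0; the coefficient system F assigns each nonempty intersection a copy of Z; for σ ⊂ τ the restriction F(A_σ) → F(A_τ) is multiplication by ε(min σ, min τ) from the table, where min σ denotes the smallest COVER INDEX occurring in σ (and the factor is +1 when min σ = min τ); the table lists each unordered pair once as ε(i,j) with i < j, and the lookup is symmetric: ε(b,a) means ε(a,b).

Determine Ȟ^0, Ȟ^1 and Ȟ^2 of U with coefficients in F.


nerve of the cover:
  A12={x7,x8,x9,x11} A13={x2,x4,x6,x8,x9,x11} A14={x4,x5,x7,x8,x9,x11} A15={x2,x4,x5,x7,x8,x9,x11} A16={x2,x6,x7,x8,x9,x11} A23={x1,x8,x9,x11} A24={x7,x8,x9,x11} A25={x7,x8,x9,x11} A26={x1,x7,x8,x9,x11} A34={x4,x8,x9,x11} A35={x2,x4,x8,x9,x11} A36={x1,x2,x6,x8,x9,x11} A45={x4,x5,x7,x8,x9,x11} A46={x7,x8,x9,x11} A56={x2,x7,x8,x9,x11}
  A123={x8,x9,x11} A124={x7,x8,x9,x11} A125={x7,x8,x9,x11} A126={x7,x8,x9,x11} A134={x4,x8,x9,x11} A135={x2,x4,x8,x9,x11} A136={x2,x6,x8,x9,x11} A145={x4,x5,x7,x8,x9,x11} A146={x7,x8,x9,x11} A156={x2,x7,x8,x9,x11} A234={x8,x9,x11} A235={x8,x9,x11} A236={x1,x8,x9,x11} A245={x7,x8,x9,x11} A246={x7,x8,x9,x11} A256={x7,x8,x9,x11} A345={x4,x8,x9,x11} A346={x8,x9,x11} A356={x2,x8,x9,x11} A456={x7,x8,x9,x11}
  A1234={x8,x9,x11} A1235={x8,x9,x11} A1236={x8,x9,x11} A1245={x7,x8,x9,x11} A1246={x7,x8,x9,x11} A1256={x7,x8,x9,x11} A1345={x4,x8,x9,x11} A1346={x8,x9,x11} A1356={x2,x8,x9,x11} A1456={x7,x8,x9,x11} A2345={x8,x9,x11} A2346={x8,x9,x11} A2356={x8,x9,x11} A2456={x7,x8,x9,x11} A3456={x8,x9,x11}
  A12345={x8,x9,x11} A12346={x8,x9,x11} A12356={x8,x9,x11} A12456={x7,x8,x9,x11} A13456={x8,x9,x11} A23456={x8,x9,x11}
  A123456={x8,x9,x11}
C dims 6,15,20,15; δ0: rk 5, SNF 1^5; δ1: rk 10, SNF 1^10; δ2: rk 10, SNF 1^10
Ȟ^0 = (6 − 5) − 0 = 1, so Ȟ^0 ≅ Z
Ȟ^1 = (15 − 10) − 5 = 0, so Ȟ^1 ≅ 0
Ȟ^2 = (20 − 10) − 10 = 0, so Ȟ^2 ≅ 0

Ȟ^0 ≅ Z, Ȟ^1 ≅ 0, Ȟ^2 ≅ 0


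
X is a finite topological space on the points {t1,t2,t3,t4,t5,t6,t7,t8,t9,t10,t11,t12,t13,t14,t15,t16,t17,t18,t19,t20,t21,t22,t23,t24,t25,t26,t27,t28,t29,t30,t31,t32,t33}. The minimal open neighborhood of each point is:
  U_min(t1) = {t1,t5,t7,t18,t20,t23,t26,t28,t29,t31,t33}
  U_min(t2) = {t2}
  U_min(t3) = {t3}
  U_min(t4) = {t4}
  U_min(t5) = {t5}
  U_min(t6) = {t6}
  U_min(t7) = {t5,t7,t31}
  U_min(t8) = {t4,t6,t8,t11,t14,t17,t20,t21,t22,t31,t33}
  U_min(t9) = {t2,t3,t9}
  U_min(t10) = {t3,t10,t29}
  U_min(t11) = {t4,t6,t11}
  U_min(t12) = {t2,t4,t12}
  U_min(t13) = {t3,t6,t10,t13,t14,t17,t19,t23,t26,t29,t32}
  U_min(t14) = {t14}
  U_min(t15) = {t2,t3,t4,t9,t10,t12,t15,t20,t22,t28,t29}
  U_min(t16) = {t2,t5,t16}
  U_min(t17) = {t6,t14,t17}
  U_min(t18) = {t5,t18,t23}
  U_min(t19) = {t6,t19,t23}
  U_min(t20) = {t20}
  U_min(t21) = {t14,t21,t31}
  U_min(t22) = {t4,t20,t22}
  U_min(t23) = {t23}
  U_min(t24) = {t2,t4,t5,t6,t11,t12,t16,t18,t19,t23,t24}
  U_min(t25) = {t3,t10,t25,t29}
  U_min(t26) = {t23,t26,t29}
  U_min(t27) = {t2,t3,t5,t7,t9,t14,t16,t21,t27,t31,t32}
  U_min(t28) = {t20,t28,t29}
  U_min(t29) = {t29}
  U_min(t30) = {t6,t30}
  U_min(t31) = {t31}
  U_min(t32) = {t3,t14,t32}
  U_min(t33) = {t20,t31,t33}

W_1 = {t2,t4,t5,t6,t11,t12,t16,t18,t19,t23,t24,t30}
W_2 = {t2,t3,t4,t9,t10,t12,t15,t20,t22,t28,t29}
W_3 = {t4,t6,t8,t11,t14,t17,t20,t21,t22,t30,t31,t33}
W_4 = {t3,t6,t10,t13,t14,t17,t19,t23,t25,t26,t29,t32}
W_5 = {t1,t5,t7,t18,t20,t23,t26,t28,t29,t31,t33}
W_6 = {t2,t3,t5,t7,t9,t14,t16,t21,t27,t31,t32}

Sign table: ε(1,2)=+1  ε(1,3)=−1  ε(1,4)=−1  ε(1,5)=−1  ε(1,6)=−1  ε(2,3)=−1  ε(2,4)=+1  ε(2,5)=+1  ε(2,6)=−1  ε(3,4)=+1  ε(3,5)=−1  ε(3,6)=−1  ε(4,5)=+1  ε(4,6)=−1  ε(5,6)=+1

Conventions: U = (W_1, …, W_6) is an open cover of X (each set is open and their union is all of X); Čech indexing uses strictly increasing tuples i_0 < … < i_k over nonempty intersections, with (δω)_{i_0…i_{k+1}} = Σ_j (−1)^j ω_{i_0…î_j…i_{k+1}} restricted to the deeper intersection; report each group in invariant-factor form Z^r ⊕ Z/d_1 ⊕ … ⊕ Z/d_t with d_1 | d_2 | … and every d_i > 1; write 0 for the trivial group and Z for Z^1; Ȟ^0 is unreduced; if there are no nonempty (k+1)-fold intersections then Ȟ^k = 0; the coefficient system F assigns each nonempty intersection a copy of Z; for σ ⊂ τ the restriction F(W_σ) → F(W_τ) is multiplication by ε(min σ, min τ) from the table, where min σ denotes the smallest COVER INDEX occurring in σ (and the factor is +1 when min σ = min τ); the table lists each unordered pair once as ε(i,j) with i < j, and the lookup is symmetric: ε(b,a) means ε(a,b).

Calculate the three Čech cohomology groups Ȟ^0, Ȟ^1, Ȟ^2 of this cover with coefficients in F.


Ȟ^0(U;F) ≅ 0, Ȟ^1(U;F) ≅ Z/2 and Ȟ^2(U;F) ≅ Z

intersection data:
  W12={t2,t4,t12} W13={t4,t6,t11,t30} W14={t6,t19,t23} W15={t5,t18,t23} W16={t2,t5,t16} W23={t4,t20,t22} W24={t3,t10,t29} W25={t20,t28,t29} W26={t2,t3,t9} W34={t6,t14,t17} W35={t20,t31,t33} W36={t14,t21,t31} W45={t23,t26,t29} W46={t3,t14,t32} W56={t5,t7,t31}
  W123={t4} W126={t2} W134={t6} W145={t23} W156={t5} W235={t20} W245={t29} W246={t3} W346={t14} W356={t31}
C dims 6,15,10; δ0: rk 6, SNF 1^5·2; δ1: rk 9, SNF 1^9
Ȟ^0 = (6 − 6) − 0 = 0, so Ȟ^0 ≅ 0
Ȟ^1 = (15 − 9) − 6 = 0 plus torsion [2], so Ȟ^1 ≅ Z/2
Ȟ^2 = (10 − 0) − 9 = 1, so Ȟ^2 ≅ Z


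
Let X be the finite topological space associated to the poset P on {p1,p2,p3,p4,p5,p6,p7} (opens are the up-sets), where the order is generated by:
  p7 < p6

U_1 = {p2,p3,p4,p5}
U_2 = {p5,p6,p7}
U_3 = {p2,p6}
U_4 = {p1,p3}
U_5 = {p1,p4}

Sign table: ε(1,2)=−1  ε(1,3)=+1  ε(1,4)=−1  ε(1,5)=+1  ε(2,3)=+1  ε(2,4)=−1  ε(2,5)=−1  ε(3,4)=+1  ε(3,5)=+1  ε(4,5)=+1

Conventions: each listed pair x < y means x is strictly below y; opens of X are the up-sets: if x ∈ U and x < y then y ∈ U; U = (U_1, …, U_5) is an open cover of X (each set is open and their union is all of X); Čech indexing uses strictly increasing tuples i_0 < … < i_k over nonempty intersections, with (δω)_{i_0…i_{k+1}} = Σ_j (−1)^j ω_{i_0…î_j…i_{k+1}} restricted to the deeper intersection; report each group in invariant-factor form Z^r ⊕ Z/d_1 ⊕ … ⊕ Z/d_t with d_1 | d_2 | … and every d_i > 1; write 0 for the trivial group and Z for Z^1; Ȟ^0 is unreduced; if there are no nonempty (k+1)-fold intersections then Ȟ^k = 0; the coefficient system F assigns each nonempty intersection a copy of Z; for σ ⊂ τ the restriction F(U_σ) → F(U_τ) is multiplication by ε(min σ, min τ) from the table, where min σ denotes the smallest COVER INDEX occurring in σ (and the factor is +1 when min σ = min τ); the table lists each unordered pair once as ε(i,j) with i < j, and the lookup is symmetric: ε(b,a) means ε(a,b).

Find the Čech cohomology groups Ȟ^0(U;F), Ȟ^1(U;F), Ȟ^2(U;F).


Ȟ^0 = 0; Ȟ^1 = Z ⊕ Z/2; Ȟ^2 = 0

nonempty overlaps:
  U12={p5} U13={p2} U14={p3} U15={p4} U23={p6} U45={p1}
C dims 5,6; δ0: rk 5, SNF 1^4·2
degree 0: 5−5−0 = 0 → Ȟ^0 ≅ 0
degree 1: 6−0−5 = 1 plus torsion [2] → Ȟ^1 ≅ Z ⊕ Z/2
degree 2: 0−0−0 = 0 → Ȟ^2 ≅ 0


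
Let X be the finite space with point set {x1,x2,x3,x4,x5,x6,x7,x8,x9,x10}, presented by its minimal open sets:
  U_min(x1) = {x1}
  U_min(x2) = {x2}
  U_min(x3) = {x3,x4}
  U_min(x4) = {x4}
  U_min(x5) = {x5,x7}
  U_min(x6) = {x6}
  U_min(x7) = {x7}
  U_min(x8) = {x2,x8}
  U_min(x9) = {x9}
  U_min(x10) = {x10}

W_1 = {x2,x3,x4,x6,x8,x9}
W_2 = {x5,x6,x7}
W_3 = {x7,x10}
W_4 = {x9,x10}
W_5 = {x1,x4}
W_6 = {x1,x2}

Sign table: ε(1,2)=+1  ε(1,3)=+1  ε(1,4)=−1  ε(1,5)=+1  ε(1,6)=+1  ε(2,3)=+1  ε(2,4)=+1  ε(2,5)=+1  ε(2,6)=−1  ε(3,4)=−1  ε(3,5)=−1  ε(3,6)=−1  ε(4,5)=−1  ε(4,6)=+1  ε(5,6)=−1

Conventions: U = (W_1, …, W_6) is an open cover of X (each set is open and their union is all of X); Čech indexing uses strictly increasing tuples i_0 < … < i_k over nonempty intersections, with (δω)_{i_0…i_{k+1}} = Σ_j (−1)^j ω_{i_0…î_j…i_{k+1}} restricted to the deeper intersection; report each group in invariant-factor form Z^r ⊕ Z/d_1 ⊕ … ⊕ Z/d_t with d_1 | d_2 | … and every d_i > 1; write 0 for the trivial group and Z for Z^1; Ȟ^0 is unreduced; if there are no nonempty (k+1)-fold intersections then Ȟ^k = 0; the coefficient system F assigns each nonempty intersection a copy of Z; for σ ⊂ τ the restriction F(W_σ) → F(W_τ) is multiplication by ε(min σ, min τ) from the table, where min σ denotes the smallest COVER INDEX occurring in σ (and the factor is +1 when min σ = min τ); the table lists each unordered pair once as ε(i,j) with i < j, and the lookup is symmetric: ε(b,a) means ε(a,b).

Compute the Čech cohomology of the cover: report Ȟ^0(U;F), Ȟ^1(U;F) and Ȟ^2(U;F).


nonempty intersections:
  W12={x6} W14={x9} W15={x4} W16={x2} W23={x7} W34={x10} W56={x1}
C dims 6,7; δ0: rk 6, SNF 1^5·2
Ȟ^0: (6−6)−0=0 ⇒ 0
Ȟ^1: (7−0)−6=1 plus torsion [2] ⇒ Z ⊕ Z/2
Ȟ^2: (0−0)−0=0 ⇒ 0

Ȟ^0(U;F) ≅ 0,  Ȟ^1(U;F) ≅ Z ⊕ Z/2,  Ȟ^2(U;F) ≅ 0


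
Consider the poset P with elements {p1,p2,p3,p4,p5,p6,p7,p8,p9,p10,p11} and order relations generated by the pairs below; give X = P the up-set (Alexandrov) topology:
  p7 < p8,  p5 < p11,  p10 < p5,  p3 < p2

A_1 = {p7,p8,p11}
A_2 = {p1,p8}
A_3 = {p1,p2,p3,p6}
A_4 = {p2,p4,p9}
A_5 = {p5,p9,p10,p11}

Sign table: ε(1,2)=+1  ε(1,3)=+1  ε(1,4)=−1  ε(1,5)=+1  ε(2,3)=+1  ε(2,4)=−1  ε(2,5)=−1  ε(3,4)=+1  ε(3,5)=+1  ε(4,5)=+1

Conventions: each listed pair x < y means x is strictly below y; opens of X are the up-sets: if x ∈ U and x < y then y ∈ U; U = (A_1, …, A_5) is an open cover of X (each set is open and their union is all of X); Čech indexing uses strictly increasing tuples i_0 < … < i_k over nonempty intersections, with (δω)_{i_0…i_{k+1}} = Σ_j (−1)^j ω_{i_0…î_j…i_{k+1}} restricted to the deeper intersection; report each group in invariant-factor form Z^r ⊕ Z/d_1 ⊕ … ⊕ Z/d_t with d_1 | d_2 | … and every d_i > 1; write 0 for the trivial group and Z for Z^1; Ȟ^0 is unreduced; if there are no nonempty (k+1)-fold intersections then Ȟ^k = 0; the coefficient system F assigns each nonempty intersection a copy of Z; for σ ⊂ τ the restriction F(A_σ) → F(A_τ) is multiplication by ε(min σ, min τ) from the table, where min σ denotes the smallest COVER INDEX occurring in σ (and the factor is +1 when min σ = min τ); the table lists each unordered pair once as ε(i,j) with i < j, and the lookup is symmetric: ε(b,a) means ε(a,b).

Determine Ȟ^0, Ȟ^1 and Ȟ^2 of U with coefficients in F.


nonempty intersections:
  A12={p8} A15={p11} A23={p1} A34={p2} A45={p9}
C dims 5,5; δ0: rk 4, SNF 1^4
Ȟ^0: (5−4)−0=1 ⇒ Z
Ȟ^1: (5−0)−4=1 ⇒ Z
Ȟ^2: (0−0)−0=0 ⇒ 0

Ȟ^0 ≅ Z, Ȟ^1 ≅ Z and Ȟ^2 ≅ 0


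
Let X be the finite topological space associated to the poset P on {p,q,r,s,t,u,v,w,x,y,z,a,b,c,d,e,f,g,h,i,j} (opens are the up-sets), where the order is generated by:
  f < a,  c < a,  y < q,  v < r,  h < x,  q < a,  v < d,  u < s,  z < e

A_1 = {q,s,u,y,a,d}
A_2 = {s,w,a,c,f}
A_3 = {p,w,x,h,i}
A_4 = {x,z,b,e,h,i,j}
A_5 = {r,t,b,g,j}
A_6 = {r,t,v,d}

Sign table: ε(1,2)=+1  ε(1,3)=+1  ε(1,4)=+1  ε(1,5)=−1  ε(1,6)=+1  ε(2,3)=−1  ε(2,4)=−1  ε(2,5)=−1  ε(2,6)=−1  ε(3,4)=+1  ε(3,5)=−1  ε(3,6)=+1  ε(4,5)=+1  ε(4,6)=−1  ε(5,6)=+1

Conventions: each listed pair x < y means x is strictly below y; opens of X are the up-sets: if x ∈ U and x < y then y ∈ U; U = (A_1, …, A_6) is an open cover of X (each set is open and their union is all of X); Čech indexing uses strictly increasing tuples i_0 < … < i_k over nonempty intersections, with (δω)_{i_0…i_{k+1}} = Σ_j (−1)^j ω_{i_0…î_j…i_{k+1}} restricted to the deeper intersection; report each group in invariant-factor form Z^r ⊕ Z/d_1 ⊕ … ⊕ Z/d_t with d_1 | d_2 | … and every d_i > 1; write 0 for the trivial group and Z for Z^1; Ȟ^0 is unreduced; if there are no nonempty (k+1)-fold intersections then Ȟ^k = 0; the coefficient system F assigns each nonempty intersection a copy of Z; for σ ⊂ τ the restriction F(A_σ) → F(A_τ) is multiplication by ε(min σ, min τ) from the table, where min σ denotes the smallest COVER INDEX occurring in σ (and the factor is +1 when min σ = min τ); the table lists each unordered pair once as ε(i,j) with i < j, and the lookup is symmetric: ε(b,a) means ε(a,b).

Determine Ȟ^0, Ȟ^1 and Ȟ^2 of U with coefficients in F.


nonempty intersections:
  A12={s,a} A16={d} A23={w} A34={x,h,i} A45={b,j} A56={r,t}
C dims 6,6; δ0: rk 6, SNF 1^5·2
Ȟ^0: (6−6)−0=0 ⇒ 0
Ȟ^1: (6−0)−6=0 plus torsion [2] ⇒ Z/2
Ȟ^2: (0−0)−0=0 ⇒ 0

Ȟ^0(U;F) ≅ 0; Ȟ^1(U;F) ≅ Z/2; Ȟ^2(U;F) ≅ 0


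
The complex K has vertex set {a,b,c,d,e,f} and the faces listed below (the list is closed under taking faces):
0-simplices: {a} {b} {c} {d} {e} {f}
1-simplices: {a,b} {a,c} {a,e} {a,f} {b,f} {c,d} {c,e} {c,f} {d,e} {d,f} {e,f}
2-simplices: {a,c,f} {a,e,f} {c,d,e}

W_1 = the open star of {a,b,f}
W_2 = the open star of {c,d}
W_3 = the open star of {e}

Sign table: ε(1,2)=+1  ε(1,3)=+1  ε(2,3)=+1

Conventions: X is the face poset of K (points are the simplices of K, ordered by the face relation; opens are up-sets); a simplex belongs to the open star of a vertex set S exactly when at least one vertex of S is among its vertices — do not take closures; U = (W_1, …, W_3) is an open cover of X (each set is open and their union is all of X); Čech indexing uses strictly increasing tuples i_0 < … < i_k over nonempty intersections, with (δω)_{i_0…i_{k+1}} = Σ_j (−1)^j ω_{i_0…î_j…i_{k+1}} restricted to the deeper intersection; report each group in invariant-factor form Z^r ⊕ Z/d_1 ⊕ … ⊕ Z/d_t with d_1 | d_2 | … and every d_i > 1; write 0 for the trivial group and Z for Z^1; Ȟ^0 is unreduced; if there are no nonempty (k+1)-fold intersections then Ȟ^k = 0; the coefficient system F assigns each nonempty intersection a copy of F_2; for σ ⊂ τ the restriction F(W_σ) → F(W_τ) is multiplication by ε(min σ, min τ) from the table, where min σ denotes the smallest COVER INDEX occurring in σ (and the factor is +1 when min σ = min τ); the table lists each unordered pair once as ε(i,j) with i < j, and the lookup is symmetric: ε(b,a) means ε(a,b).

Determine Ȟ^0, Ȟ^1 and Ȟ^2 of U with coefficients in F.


nerve simplices:
  W1={{a},{b},{f},{a,b},{a,c},{a,e},{a,f},{b,f},{c,f},{d,f},{e,f},{a,c,f},{a,e,f}} W2={{c},{d},{a,c},{c,d},{c,e},{c,f},{d,e},{d,f},{a,c,f},{c,d,e}} W3={{e},{a,e},{c,e},{d,e},{e,f},{a,e,f},{c,d,e}}
  W12={{a,c},{c,f},{d,f},{a,c,f}} W13={{a,e},{e,f},{a,e,f}} W23={{c,e},{d,e},{c,d,e}}
C dims 3,3; δ0: rk_F2 2
degree 0: 3−2−0 = 1 → Ȟ^0 ≅ Z/2
degree 1: 3−0−2 = 1 → Ȟ^1 ≅ Z/2
degree 2: 0−0−0 = 0 → Ȟ^2 ≅ 0

Ȟ^0(U;F) ≅ Z/2, Ȟ^1(U;F) ≅ Z/2 and Ȟ^2(U;F) ≅ 0
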